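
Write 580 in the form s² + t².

We need to find integers s, t > 0 such that s² + t² = 580.
Trying s = 2: t² = 580 - 2² = 580 - 4 = 576
t = 24
Check: 2² + 24² = 4 + 576 = 580 ✓

580 = 2² + 24²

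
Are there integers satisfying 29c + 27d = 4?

Step 1: Compute gcd(29, 27).
gcd(29, 27) = 1

Step 2: Check divisibility.
Does 1 divide 4? 4 = 1 x 4, so yes.

By the theorem on linear Diophantine equations, 29c + 27d = 4 has integer solutions if and only if gcd(29, 27) divides 4. Since 1 | 4, solutions exist.

Yes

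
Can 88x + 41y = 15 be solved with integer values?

Step 1: Compute gcd(88, 41).
gcd(88, 41) = 1

Step 2: Check divisibility.
Does 1 divide 15? 15 = 1 x 15, so yes.

By the theorem on linear Diophantine equations, 88x + 41y = 15 has integer solutions if and only if gcd(88, 41) divides 15. Since 1 | 15, solutions exist.

Yes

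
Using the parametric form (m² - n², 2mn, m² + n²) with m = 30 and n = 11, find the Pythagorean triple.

a = m² - n² = 30² - 11² = 900 - 121 = 779
b = 2mn = 2·30·11 = 660
c = m² + n² = 900 + 121 = 1021
Verify: 779² + 660² = 606841 + 435600 = 1042441 = 1021² ✓

(779, 660, 1021)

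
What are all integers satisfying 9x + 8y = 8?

Step 1: Compute gcd(9, 8) = 1.
Since 1 divides 8, solutions exist.

Step 2: Find a particular solution using extended Euclidean algorithm.
We get x₀ = 8, y₀ = -8.
Check: 9*8 + 8*-8 = 8 = 8 ✓

Step 3: Write the general solution.
x = 8 + (8/1)t = 8 + 8t
y = -8 - (9/1)t = -8 - 9t
for any integer t.

x = 8 + 8t, y = -8 - 9t for integer t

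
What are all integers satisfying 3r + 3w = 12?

Step 1: Compute gcd(3, 3) = 3.
Since 3 divides 12, solutions exist.

Step 2: Find a particular solution using extended Euclidean algorithm.
We get r₀ = 0, w₀ = 4.
Check: 3*0 + 3*4 = 12 = 12 ✓

Step 3: Write the general solution.
r = 0 + (3/3)t = 0 + 1t
w = 4 - (3/3)t = 4 - 1t
for any integer t.

r = 0 + 1t, w = 4 - 1t for integer t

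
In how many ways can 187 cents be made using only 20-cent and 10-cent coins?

We need non-negative integers (x, y) with 20x + 10y = 187.
For each x from 0 to 9, check if (187 - 20x) is a non-negative multiple of 10.
Solutions (x, y): none
Count: 0

0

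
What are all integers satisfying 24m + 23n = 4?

Step 1: Compute gcd(24, 23) = 1.
Since 1 divides 4, solutions exist.

Step 2: Find a particular solution using extended Euclidean algorithm.
We get m₀ = 4, n₀ = -4.
Check: 24*4 + 23*-4 = 4 = 4 ✓

Step 3: Write the general solution.
m = 4 + (23/1)t = 4 + 23t
n = -4 - (24/1)t = -4 - 24t
for any integer t.

m = 4 + 23t, n = -4 - 24t for integer t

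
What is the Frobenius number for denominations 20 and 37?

For two coprime denominations a and b, the Frobenius number (largest value not representable as a non-negative combination) is ab - a - b.
Here gcd(20, 37) = 1, so they are coprime.
F(20, 37) = 20·37 - 20 - 37 = 740 - 57 = 683

683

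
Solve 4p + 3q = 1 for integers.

Step 1: Check solvability.
gcd(4, 3) = 1
Since 1 divides 1, solutions exist.

Step 2: Apply extended Euclidean algorithm to find gcd.
We find integers such that 4*x0 + 3*y0 = 1

Step 3: Scale the particular solution.
Multiply by 1/1 = 1:
p = 1, q = -1

Step 4: Verify.
4*(1) + 3*(-1) = 1 = 1 ✓

p = 1, q = -1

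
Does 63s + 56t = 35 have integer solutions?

Step 1: Compute gcd(63, 56).
gcd(63, 56) = 7

Step 2: Check divisibility.
Does 7 divide 35? 35 = 7 x 5, so yes.

By the theorem on linear Diophantine equations, 63s + 56t = 35 has integer solutions if and only if gcd(63, 56) divides 35. Since 7 | 35, solutions exist.

Yes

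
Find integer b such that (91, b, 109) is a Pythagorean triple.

b² = c² - a² = 109² - 91² = 11881 - 8281 = 3600
b = sqrt(3600) = 60

60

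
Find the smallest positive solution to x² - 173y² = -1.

We need x² = 173y² - 1. Try successive y:
y = 1: x² = 173·1² - 1 = 172, not a perfect square
y = 2: x² = 173·2² - 1 = 691, not a perfect square
y = 3: x² = 173·3² - 1 = 1556, not a perfect square
...
y = 85: x² = 173·85² - 1 = 1249924 = 1118² ✓
Check: 1118² - 173·85² = 1249924 - 1249925 = -1 ✓

x = 1118, y = 85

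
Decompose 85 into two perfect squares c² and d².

We need to find integers c, d > 0 such that c² + d² = 85.
Trying c = 2: d² = 85 - 2² = 85 - 4 = 81
d = 9
Check: 2² + 9² = 4 + 81 = 85 ✓

85 = 2² + 9²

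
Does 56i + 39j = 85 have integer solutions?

Step 1: Compute gcd(56, 39).
gcd(56, 39) = 1

Step 2: Check divisibility.
Does 1 divide 85? 85 = 1 x 85, so yes.

By the theorem on linear Diophantine equations, 56i + 39j = 85 has integer solutions if and only if gcd(56, 39) divides 85. Since 1 | 85, solutions exist.

Yes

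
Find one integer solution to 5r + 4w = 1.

Step 1: Check solvability.
gcd(5, 4) = 1
Since 1 divides 1, solutions exist.

Step 2: Apply extended Euclidean algorithm to find gcd.
We find integers such that 5*x0 + 4*y0 = 1

Step 3: Scale the particular solution.
Multiply by 1/1 = 1:
r = 1, w = -1

Step 4: Verify.
5*(1) + 4*(-1) = 1 = 1 ✓

r = 1, w = -1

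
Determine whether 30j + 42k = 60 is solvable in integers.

Step 1: Compute gcd(30, 42).
gcd(30, 42) = 6

Step 2: Check divisibility.
Does 6 divide 60? 60 = 6 x 10, so yes.

By the theorem on linear Diophantine equations, 30j + 42k = 60 has integer solutions if and only if gcd(30, 42) divides 60. Since 6 | 60, solutions exist.

Yes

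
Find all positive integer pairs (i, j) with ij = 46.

The positive divisors of 46 are: 1, 2, 23, 46.
Each divisor d gives the pair (d, 46/d):
(1, 46), (2, 23), (23, 2), (46, 1)

(1, 46), (2, 23), (23, 2), (46, 1)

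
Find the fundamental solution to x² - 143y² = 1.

We seek the smallest positive integers (x, y) with x² - 143y² = 1, i.e., x² = 143y² + 1.
Try successive y values:
y = 1: x² = 143·1² + 1 = 144, x = 12 ✓

Verify: 12² - 143·1² = 144 - 143 = 1 ✓

x = 12, y = 1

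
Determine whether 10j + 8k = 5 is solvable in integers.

Step 1: Compute gcd(10, 8).
gcd(10, 8) = 2

Step 2: Check divisibility.
Does 2 divide 5? 5 = 2 x 2 + 1, so no.

By the theorem on linear Diophantine equations, 10j + 8k = 5 has integer solutions if and only if gcd(10, 8) divides 5. Since 2 does not divide 5, no solutions exist.

No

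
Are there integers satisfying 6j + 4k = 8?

Step 1: Compute gcd(6, 4).
gcd(6, 4) = 2

Step 2: Check divisibility.
Does 2 divide 8? 8 = 2 x 4, so yes.

By the theorem on linear Diophantine equations, 6j + 4k = 8 has integer solutions if and only if gcd(6, 4) divides 8. Since 2 | 8, solutions exist.

Yes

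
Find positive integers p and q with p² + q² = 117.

We need to find integers p, q > 0 such that p² + q² = 117.
Trying p = 6: q² = 117 - 6² = 117 - 36 = 81
q = 9
Check: 6² + 9² = 36 + 81 = 117 ✓

117 = 6² + 9²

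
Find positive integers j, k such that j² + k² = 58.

Search for j with 58 - j² a perfect square.
j = 3: 58 - 3² = 58 - 9 = 49 = 7² ✓
So j = 3, k = 7.

j = 3, k = 7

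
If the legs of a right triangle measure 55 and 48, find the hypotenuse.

c² = a² + b² = 55² + 48² = 3025 + 2304 = 5329
c = 73

73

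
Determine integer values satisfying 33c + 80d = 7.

Step 1: Check solvability.
gcd(33, 80) = 1
Since 1 divides 7, solutions exist.

Step 2: Apply extended Euclidean algorithm to find gcd.
We find integers such that 33*x0 + 80*y0 = 1

Step 3: Scale the particular solution.
Multiply by 7/1 = 7:
c = 119, d = -49

Step 4: Verify.
33*(119) + 80*(-49) = 7 = 7 ✓

c = 119, d = -49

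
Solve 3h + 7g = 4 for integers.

Step 1: Check solvability.
gcd(3, 7) = 1
Since 1 divides 4, solutions exist.

Step 2: Apply extended Euclidean algorithm to find gcd.
We find integers such that 3*x0 + 7*y0 = 1

Step 3: Scale the particular solution.
Multiply by 4/1 = 4:
h = -8, g = 4

Step 4: Verify.
3*(-8) + 7*(4) = 4 = 4 ✓

h = -8, g = 4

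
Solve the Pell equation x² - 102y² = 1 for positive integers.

We seek the smallest positive integers (x, y) with x² - 102y² = 1, i.e., x² = 102y² + 1.
Try successive y values:
y = 1: x² = 102·1² + 1 = 103, not a perfect square
y = 2: x² = 102·2² + 1 = 409, not a perfect square
y = 3: x² = 102·3² + 1 = 919, not a perfect square
... continuing the search (or via continued fractions) ...
y = 10: x² = 102·10² + 1 = 10201, x = 101 ✓

Verify: 101² - 102·10² = 10201 - 10200 = 1 ✓

x = 101, y = 10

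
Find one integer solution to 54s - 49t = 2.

Step 1: Check solvability.
gcd(54, 49) = 1
Since 1 divides 2, solutions exist.

Step 2: Apply extended Euclidean algorithm to find gcd.
We find integers such that 54*x0 + 49*y0 = 1

Step 3: Scale the particular solution.
Multiply by 2/1 = 2:
s = 20, t = 22

Step 4: Verify.
54*(20) - 49*(22) = 2 = 2 ✓

s = 20, t = 22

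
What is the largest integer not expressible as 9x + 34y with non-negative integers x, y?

For two coprime denominations a and b, the Frobenius number (largest value not representable as a non-negative combination) is ab - a - b.
Here gcd(9, 34) = 1, so they are coprime.
F(9, 34) = 9·34 - 9 - 34 = 306 - 43 = 263

263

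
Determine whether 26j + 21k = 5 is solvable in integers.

Step 1: Compute gcd(26, 21).
gcd(26, 21) = 1

Step 2: Check divisibility.
Does 1 divide 5? 5 = 1 x 5, so yes.

By the theorem on linear Diophantine equations, 26j + 21k = 5 has integer solutions if and only if gcd(26, 21) divides 5. Since 1 | 5, solutions exist.

Yes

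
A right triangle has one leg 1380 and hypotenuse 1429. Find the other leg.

a² = c² - b² = 2042041 - 1904400 = 137641
a = 371

371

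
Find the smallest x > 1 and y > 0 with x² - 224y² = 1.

We seek the smallest positive integers (x, y) with x² - 224y² = 1, i.e., x² = 224y² + 1.
Try successive y values:
y = 1: x² = 224·1² + 1 = 225, x = 15 ✓

Verify: 15² - 224·1² = 225 - 224 = 1 ✓

x = 15, y = 1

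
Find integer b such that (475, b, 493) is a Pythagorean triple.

b² = c² - a² = 493² - 475² = 243049 - 225625 = 17424
b = sqrt(17424) = 132

132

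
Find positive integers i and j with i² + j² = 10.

We need to find integers i, j > 0 such that i² + j² = 10.
Trying i = 1: j² = 10 - 1² = 10 - 1 = 9
j = 3
Check: 1² + 3² = 1 + 9 = 10 ✓

10 = 1² + 3²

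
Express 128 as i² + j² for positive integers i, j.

We need to find integers i, j > 0 such that i² + j² = 128.
Trying i = 8: j² = 128 - 8² = 128 - 64 = 64
j = 8
Check: 8² + 8² = 64 + 64 = 128 ✓

128 = 8² + 8²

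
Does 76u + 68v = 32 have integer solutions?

Step 1: Compute gcd(76, 68).
gcd(76, 68) = 4

Step 2: Check divisibility.
Does 4 divide 32? 32 = 4 x 8, so yes.

By the theorem on linear Diophantine equations, 76u + 68v = 32 has integer solutions if and only if gcd(76, 68) divides 32. Since 4 | 32, solutions exist.

Yes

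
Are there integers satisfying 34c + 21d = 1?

Step 1: Compute gcd(34, 21).
gcd(34, 21) = 1

Step 2: Check divisibility.
Does 1 divide 1? 1 = 1 x 1, so yes.

By the theorem on linear Diophantine equations, 34c + 21d = 1 has integer solutions if and only if gcd(34, 21) divides 1. Since 1 | 1, solutions exist.

Yes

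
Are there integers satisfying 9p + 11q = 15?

Step 1: Compute gcd(9, 11).
gcd(9, 11) = 1

Step 2: Check divisibility.
Does 1 divide 15? 15 = 1 x 15, so yes.

By the theorem on linear Diophantine equations, 9p + 11q = 15 has integer solutions if and only if gcd(9, 11) divides 15. Since 1 | 15, solutions exist.

Yes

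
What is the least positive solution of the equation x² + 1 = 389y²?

We need x² = 389y² - 1. Try successive y:
y = 1: x² = 389·1² - 1 = 388, not a perfect square
y = 2: x² = 389·2² - 1 = 1555, not a perfect square
y = 3: x² = 389·3² - 1 = 3500, not a perfect square
...
y = 65: x² = 389·65² - 1 = 1643524 = 1282² ✓
Check: 1282² - 389·65² = 1643524 - 1643525 = -1 ✓

x = 1282, y = 65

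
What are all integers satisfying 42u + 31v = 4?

Step 1: Compute gcd(42, 31) = 1.
Since 1 divides 4, solutions exist.

Step 2: Find a particular solution using extended Euclidean algorithm.
We get u₀ = -56, v₀ = 76.
Check: 42*-56 + 31*76 = 4 = 4 ✓

Step 3: Write the general solution.
u = -56 + (31/1)t = -56 + 31t
v = 76 - (42/1)t = 76 - 42t
for any integer t.

u = -56 + 31t, v = 76 - 42t for integer t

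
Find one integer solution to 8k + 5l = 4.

Step 1: Check solvability.
gcd(8, 5) = 1
Since 1 divides 4, solutions exist.

Step 2: Apply extended Euclidean algorithm to find gcd.
We find integers such that 8*x0 + 5*y0 = 1

Step 3: Scale the particular solution.
Multiply by 4/1 = 4:
k = 8, l = -12

Step 4: Verify.
8*(8) + 5*(-12) = 4 = 4 ✓

k = 8, l = -12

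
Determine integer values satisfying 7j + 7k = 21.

Step 1: Check solvability.
gcd(7, 7) = 7
Since 7 divides 21, solutions exist.

Step 2: Apply extended Euclidean algorithm to find gcd.
We find integers such that 7*x0 + 7*y0 = 7

Step 3: Scale the particular solution.
Multiply by 21/7 = 3:
j = 0, k = 3

Step 4: Verify.
7*(0) + 7*(3) = 21 = 21 ✓

j = 0, k = 3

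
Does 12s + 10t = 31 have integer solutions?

Step 1: Compute gcd(12, 10).
gcd(12, 10) = 2

Step 2: Check divisibility.
Does 2 divide 31? 31 = 2 x 15 + 1, so no.

By the theorem on linear Diophantine equations, 12s + 10t = 31 has integer solutions if and only if gcd(12, 10) divides 31. Since 2 does not divide 31, no solutions exist.

No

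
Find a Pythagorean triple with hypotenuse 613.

We need a² + b² = 613² = 375769.
Trying: 35² + 612² = 1225 + 374544 = 375769 ✓

(35, 612, 613)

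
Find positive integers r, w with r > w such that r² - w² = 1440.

Factor: r² - w² = (r+w)(r-w) = 1440.
We need two factors of 1440 with the same parity.
Use r+w = 720 and r-w = 2 (product 720·2 = 1440).
Adding: 2r = 722, so r = 361.
Subtracting: 2w = 718, so w = 359.
Check: 361² - 359² = 130321 - 128881 = 1440 ✓

r = 361, w = 359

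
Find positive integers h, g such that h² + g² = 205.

Search for h with 205 - h² a perfect square.
h = 3: 205 - 3² = 205 - 9 = 196 = 14² ✓
So h = 3, g = 14.

h = 3, g = 14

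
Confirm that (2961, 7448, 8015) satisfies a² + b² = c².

Compute a² + b² = 2961² + 7448² = 8767521 + 55472704 = 64240225
Compute c² = 8015² = 64240225
Since 64240225 = 64240225, confirmed.

Yes, it is a Pythagorean triple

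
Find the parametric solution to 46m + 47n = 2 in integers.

Step 1: Compute gcd(46, 47) = 1.
Since 1 divides 2, solutions exist.

Step 2: Find a particular solution using extended Euclidean algorithm.
We get m₀ = -2, n₀ = 2.
Check: 46*-2 + 47*2 = 2 = 2 ✓

Step 3: Write the general solution.
m = -2 + (47/1)t = -2 + 47t
n = 2 - (46/1)t = 2 - 46t
for any integer t.

m = -2 + 47t, n = 2 - 46t for integer t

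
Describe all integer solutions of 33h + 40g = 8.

Step 1: Compute gcd(33, 40) = 1.
Since 1 divides 8, solutions exist.

Step 2: Find a particular solution using extended Euclidean algorithm.
We get h₀ = 136, g₀ = -112.
Check: 33*136 + 40*-112 = 8 = 8 ✓

Step 3: Write the general solution.
h = 136 + (40/1)t = 136 + 40t
g = -112 - (33/1)t = -112 - 33t
for any integer t.

h = 136 + 40t, g = -112 - 33t for integer t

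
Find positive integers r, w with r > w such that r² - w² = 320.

Factor: r² - w² = (r+w)(r-w) = 320.
We need two factors of 320 with the same parity.
Use r+w = 160 and r-w = 2 (product 160·2 = 320).
Adding: 2r = 162, so r = 81.
Subtracting: 2w = 158, so w = 79.
Check: 81² - 79² = 6561 - 6241 = 320 ✓

r = 81, w = 79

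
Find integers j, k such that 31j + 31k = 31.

Step 1: Check solvability.
gcd(31, 31) = 31
Since 31 divides 31, solutions exist.

Step 2: Apply extended Euclidean algorithm to find gcd.
We find integers such that 31*x0 + 31*y0 = 31

Step 3: Scale the particular solution.
Multiply by 31/31 = 1:
j = 0, k = 1

Step 4: Verify.
31*(0) + 31*(1) = 31 = 31 ✓

j = 0, k = 1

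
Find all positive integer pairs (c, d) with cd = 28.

The positive divisors of 28 are: 1, 2, 4, 7, 14, 28.
Each divisor d gives the pair (d, 28/d):
(1, 28), (2, 14), (4, 7), (7, 4), (14, 2), (28, 1)

(1, 28), (2, 14), (4, 7), (7, 4), (14, 2), (28, 1)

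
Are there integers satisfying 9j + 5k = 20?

Step 1: Compute gcd(9, 5).
gcd(9, 5) = 1

Step 2: Check divisibility.
Does 1 divide 20? 20 = 1 x 20, so yes.

By the theorem on linear Diophantine equations, 9j + 5k = 20 has integer solutions if and only if gcd(9, 5) divides 20. Since 1 | 20, solutions exist.

Yes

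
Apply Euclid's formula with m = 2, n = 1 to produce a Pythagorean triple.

a = m² - n² = 2² - 1² = 4 - 1 = 3
b = 2mn = 2·2·1 = 4
c = m² + n² = 4 + 1 = 5
Verify: 3² + 4² = 9 + 16 = 25 = 5² ✓

(3, 4, 5)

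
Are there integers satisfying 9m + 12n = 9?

Step 1: Compute gcd(9, 12).
gcd(9, 12) = 3

Step 2: Check divisibility.
Does 3 divide 9? 9 = 3 x 3, so yes.

By the theorem on linear Diophantine equations, 9m + 12n = 9 has integer solutions if and only if gcd(9, 12) divides 9. Since 3 | 9, solutions exist.

Yes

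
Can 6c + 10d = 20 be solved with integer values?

Step 1: Compute gcd(6, 10).
gcd(6, 10) = 2

Step 2: Check divisibility.
Does 2 divide 20? 20 = 2 x 10, so yes.

By the theorem on linear Diophantine equations, 6c + 10d = 20 has integer solutions if and only if gcd(6, 10) divides 20. Since 2 | 20, solutions exist.

Yes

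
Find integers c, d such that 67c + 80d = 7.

Step 1: Check solvability.
gcd(67, 80) = 1
Since 1 divides 7, solutions exist.

Step 2: Apply extended Euclidean algorithm to find gcd.
We find integers such that 67*x0 + 80*y0 = 1

Step 3: Scale the particular solution.
Multiply by 7/1 = 7:
c = -259, d = 217

Step 4: Verify.
67*(-259) + 80*(217) = 7 = 7 ✓

c = -259, d = 217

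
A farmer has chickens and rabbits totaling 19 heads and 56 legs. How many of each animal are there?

Let c = chickens, r = rabbits.
Heads: c + r = 19
Legs: 2c + 4r = 56
From the first equation, c = 19 - r. Substitute:
2(19 - r) + 4r = 56
38 + 2r = 56
r = (56 - 38)/2 = 9
c = 19 - 9 = 10

Chickens: 10, Rabbits: 9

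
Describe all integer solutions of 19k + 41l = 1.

Step 1: Compute gcd(19, 41) = 1.
Since 1 divides 1, solutions exist.

Step 2: Find a particular solution using extended Euclidean algorithm.
We get k₀ = 13, l₀ = -6.
Check: 19*13 + 41*-6 = 1 = 1 ✓

Step 3: Write the general solution.
k = 13 + (41/1)t = 13 + 41t
l = -6 - (19/1)t = -6 - 19t
for any integer t.

k = 13 + 41t, l = -6 - 19t for integer t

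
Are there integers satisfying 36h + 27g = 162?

Step 1: Compute gcd(36, 27).
gcd(36, 27) = 9

Step 2: Check divisibility.
Does 9 divide 162? 162 = 9 x 18, so yes.

By the theorem on linear Diophantine equations, 36h + 27g = 162 has integer solutions if and only if gcd(36, 27) divides 162. Since 9 | 162, solutions exist.

Yes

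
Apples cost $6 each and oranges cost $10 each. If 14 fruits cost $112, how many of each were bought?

Let a = apples, o = oranges.
a + o = 14
6a + 10o = 112
Substitute o = 14 - a:
6a + 10(14 - a) = 112
(6 - 10)a = 112 - 140
-4a = -28
a = 7, o = 14 - 7 = 7

Apples: 7, Oranges: 7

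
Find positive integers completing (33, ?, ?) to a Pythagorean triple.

We need the other leg and hypotenuse such that 33² + x² = c².
Take x = 544, c = 545: 33² + 544² = 1089 + 295936 = 297025 = 545² ✓
Triple: (33, 544, 545)

(33, 544, 545)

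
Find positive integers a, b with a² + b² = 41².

We need a² + b² = 41² = 1681.
Trying: 9² + 40² = 81 + 1600 = 1681 ✓

(9, 40, 41)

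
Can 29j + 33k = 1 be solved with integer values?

Step 1: Compute gcd(29, 33).
gcd(29, 33) = 1

Step 2: Check divisibility.
Does 1 divide 1? 1 = 1 x 1, so yes.

By the theorem on linear Diophantine equations, 29j + 33k = 1 has integer solutions if and only if gcd(29, 33) divides 1. Since 1 | 1, solutions exist.

Yes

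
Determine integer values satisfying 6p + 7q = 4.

Step 1: Check solvability.
gcd(6, 7) = 1
Since 1 divides 4, solutions exist.

Step 2: Apply extended Euclidean algorithm to find gcd.
We find integers such that 6*x0 + 7*y0 = 1

Step 3: Scale the particular solution.
Multiply by 4/1 = 4:
p = -4, q = 4

Step 4: Verify.
6*(-4) + 7*(4) = 4 = 4 ✓

p = -4, q = 4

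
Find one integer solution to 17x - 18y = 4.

Step 1: Check solvability.
gcd(17, 18) = 1
Since 1 divides 4, solutions exist.

Step 2: Apply extended Euclidean algorithm to find gcd.
We find integers such that 17*x0 + 18*y0 = 1

Step 3: Scale the particular solution.
Multiply by 4/1 = 4:
x = -4, y = -4

Step 4: Verify.
17*(-4) - 18*(-4) = 4 = 4 ✓

x = -4, y = -4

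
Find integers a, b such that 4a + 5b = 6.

Step 1: Check solvability.
gcd(4, 5) = 1
Since 1 divides 6, solutions exist.

Step 2: Apply extended Euclidean algorithm to find gcd.
We find integers such that 4*x0 + 5*y0 = 1

Step 3: Scale the particular solution.
Multiply by 6/1 = 6:
a = -6, b = 6

Step 4: Verify.
4*(-6) + 5*(6) = 6 = 6 ✓

a = -6, b = 6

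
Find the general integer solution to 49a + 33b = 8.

Step 1: Compute gcd(49, 33) = 1.
Since 1 divides 8, solutions exist.

Step 2: Find a particular solution using extended Euclidean algorithm.
We get a₀ = -16, b₀ = 24.
Check: 49*-16 + 33*24 = 8 = 8 ✓

Step 3: Write the general solution.
a = -16 + (33/1)t = -16 + 33t
b = 24 - (49/1)t = 24 - 49t
for any integer t.

a = -16 + 33t, b = 24 - 49t for integer t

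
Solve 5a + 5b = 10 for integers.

Step 1: Check solvability.
gcd(5, 5) = 5
Since 5 divides 10, solutions exist.

Step 2: Apply extended Euclidean algorithm to find gcd.
We find integers such that 5*x0 + 5*y0 = 5

Step 3: Scale the particular solution.
Multiply by 10/5 = 2:
a = 0, b = 2

Step 4: Verify.
5*(0) + 5*(2) = 10 = 10 ✓

a = 0, b = 2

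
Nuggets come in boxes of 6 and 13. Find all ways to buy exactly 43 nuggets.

We need non-negative integers (x, y) with 6x + 13y = 43.
For each x in 0..7, check if 43 - 6x is a non-negative multiple of 13.
x = 5: 13y = 13, y = 1 ✓

(5 boxes of 6, 1 boxes of 13)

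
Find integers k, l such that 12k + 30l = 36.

Step 1: Check solvability.
gcd(12, 30) = 6
Since 6 divides 36, solutions exist.

Step 2: Apply extended Euclidean algorithm to find gcd.
We find integers such that 12*x0 + 30*y0 = 6

Step 3: Scale the particular solution.
Multiply by 36/6 = 6:
k = -12, l = 6

Step 4: Verify.
12*(-12) + 30*(6) = 36 = 36 ✓

k = -12, l = 6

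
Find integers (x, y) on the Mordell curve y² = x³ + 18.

Try small integer x values and check whether x³ + 18 is a perfect square.
x = 7: x³ + 18 = 7³ + 18 = 343 + 18 = 361
Is 361 a perfect square? 19² = 361 ✓
So (x, y) = (7, 19) is a solution.

x = 7, y = 19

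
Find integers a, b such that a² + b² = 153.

We need to find integers a, b > 0 such that a² + b² = 153.
Trying a = 3: b² = 153 - 3² = 153 - 9 = 144
b = 12
Check: 3² + 12² = 9 + 144 = 153 ✓

153 = 3² + 12²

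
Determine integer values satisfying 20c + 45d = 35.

Step 1: Check solvability.
gcd(20, 45) = 5
Since 5 divides 35, solutions exist.

Step 2: Apply extended Euclidean algorithm to find gcd.
We find integers such that 20*x0 + 45*y0 = 5

Step 3: Scale the particular solution.
Multiply by 35/5 = 7:
c = -14, d = 7

Step 4: Verify.
20*(-14) + 45*(7) = 35 = 35 ✓

c = -14, d = 7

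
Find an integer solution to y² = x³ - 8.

Try small integer x values and check whether x³ - 8 is a perfect square.
x = 2: x³ - 8 = 2³ - 8 = 8 - 8 = 0
Is 0 a perfect square? 0² = 0 ✓
So (x, y) = (2, 0) is a solution.

x = 2, y = 0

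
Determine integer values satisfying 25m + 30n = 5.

Step 1: Check solvability.
gcd(25, 30) = 5
Since 5 divides 5, solutions exist.

Step 2: Apply extended Euclidean algorithm to find gcd.
We find integers such that 25*x0 + 30*y0 = 5

Step 3: Scale the particular solution.
Multiply by 5/5 = 1:
m = -1, n = 1

Step 4: Verify.
25*(-1) + 30*(1) = 5 = 5 ✓

m = -1, n = 1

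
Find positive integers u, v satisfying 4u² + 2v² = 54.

Try small values of u and check whether (54 - 4u²)/2 is a perfect square.
u = 1: 4·1² = 4, so 2v² = 54 - 4 = 50, giving v² = 25, v = 5.
Check: 4·1² + 2·5² = 4 + 50 = 54 ✓

u = 1, v = 5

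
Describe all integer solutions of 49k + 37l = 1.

Step 1: Compute gcd(49, 37) = 1.
Since 1 divides 1, solutions exist.

Step 2: Find a particular solution using extended Euclidean algorithm.
We get k₀ = -3, l₀ = 4.
Check: 49*-3 + 37*4 = 1 = 1 ✓

Step 3: Write the general solution.
k = -3 + (37/1)t = -3 + 37t
l = 4 - (49/1)t = 4 - 49t
for any integer t.

k = -3 + 37t, l = 4 - 49t for integer t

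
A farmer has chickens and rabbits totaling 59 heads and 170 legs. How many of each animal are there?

Let c = chickens, r = rabbits.
Heads: c + r = 59
Legs: 2c + 4r = 170
From the first equation, c = 59 - r. Substitute:
2(59 - r) + 4r = 170
118 + 2r = 170
r = (170 - 118)/2 = 26
c = 59 - 26 = 33

Chickens: 33, Rabbits: 26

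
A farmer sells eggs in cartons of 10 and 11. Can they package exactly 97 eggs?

We need non-negative a, b with 10a + 11b = 97.
gcd(10, 11) = 1 divides 97.
Try a = 2: 11b = 97 - 20 = 77, so b = 7.
One way: 2 cartons of 10 and 7 cartons of 11.

Yes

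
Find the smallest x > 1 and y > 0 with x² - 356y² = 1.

We seek the smallest positive integers (x, y) with x² - 356y² = 1, i.e., x² = 356y² + 1.
Try successive y values:
y = 1: x² = 356·1² + 1 = 357, not a perfect square
y = 2: x² = 356·2² + 1 = 1425, not a perfect square
y = 3: x² = 356·3² + 1 = 3205, not a perfect square
... continuing the search (or via continued fractions) ...
y = 26500: x² = 356·26500² + 1 = 250001000001, x = 500001 ✓

Verify: 500001² - 356·26500² = 250001000001 - 250001000000 = 1 ✓

x = 500001, y = 26500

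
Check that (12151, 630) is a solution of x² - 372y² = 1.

Compute x² = 12151² = 147646801
Compute 372y² = 372·630² = 372·396900 = 147646800
x² - 372y² = 147646801 - 147646800 = 1
Since this equals 1, (12151, 630) is a solution.

Yes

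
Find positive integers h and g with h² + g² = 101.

We need to find integers h, g > 0 such that h² + g² = 101.
Trying h = 1: g² = 101 - 1² = 101 - 1 = 100
g = 10
Check: 1² + 10² = 1 + 100 = 101 ✓

101 = 1² + 10²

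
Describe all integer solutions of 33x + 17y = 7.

Step 1: Compute gcd(33, 17) = 1.
Since 1 divides 7, solutions exist.

Step 2: Find a particular solution using extended Euclidean algorithm.
We get x₀ = -7, y₀ = 14.
Check: 33*-7 + 17*14 = 7 = 7 ✓

Step 3: Write the general solution.
x = -7 + (17/1)t = -7 + 17t
y = 14 - (33/1)t = 14 - 33t
for any integer t.

x = -7 + 17t, y = 14 - 33t for integer t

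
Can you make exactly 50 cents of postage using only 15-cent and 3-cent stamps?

We need non-negative x, y with 15x + 3y = 50.
gcd(15, 3) = 3, and 3 does not divide 50.
No integer solutions exist, so certainly no non-negative ones.

No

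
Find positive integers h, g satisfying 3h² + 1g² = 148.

Try small values of h and check whether (148 - 3h²)/1 is a perfect square.
h = 7: 3·7² = 147, so 1g² = 148 - 147 = 1, giving g² = 1, g = 1.
Check: 3·7² + 1·1² = 147 + 1 = 148 ✓

h = 7, g = 1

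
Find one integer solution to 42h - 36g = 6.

Step 1: Check solvability.
gcd(42, 36) = 6
Since 6 divides 6, solutions exist.

Step 2: Apply extended Euclidean algorithm to find gcd.
We find integers such that 42*x0 + 36*y0 = 6

Step 3: Scale the particular solution.
Multiply by 6/6 = 1:
h = 1, g = 1

Step 4: Verify.
42*(1) - 36*(1) = 6 = 6 ✓

h = 1, g = 1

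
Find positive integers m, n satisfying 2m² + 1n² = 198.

Try small values of m and check whether (198 - 2m²)/1 is a perfect square.
m = 7: 2·7² = 98, so 1n² = 198 - 98 = 100, giving n² = 100, n = 10.
Check: 2·7² + 1·10² = 98 + 100 = 198 ✓

m = 7, n = 10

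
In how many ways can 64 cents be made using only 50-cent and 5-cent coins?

We need non-negative integers (x, y) with 50x + 5y = 64.
For each x from 0 to 1, check if (64 - 50x) is a non-negative multiple of 5.
Solutions (x, y): none
Count: 0

0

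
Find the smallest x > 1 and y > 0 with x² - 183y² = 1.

We seek the smallest positive integers (x, y) with x² - 183y² = 1, i.e., x² = 183y² + 1.
Try successive y values:
y = 1: x² = 183·1² + 1 = 184, not a perfect square
y = 2: x² = 183·2² + 1 = 733, not a perfect square
y = 3: x² = 183·3² + 1 = 1648, not a perfect square
... continuing the search (or via continued fractions) ...
y = 36: x² = 183·36² + 1 = 237169, x = 487 ✓

Verify: 487² - 183·36² = 237169 - 237168 = 1 ✓

x = 487, y = 36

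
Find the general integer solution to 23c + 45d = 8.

Step 1: Compute gcd(23, 45) = 1.
Since 1 divides 8, solutions exist.

Step 2: Find a particular solution using extended Euclidean algorithm.
We get c₀ = 16, d₀ = -8.
Check: 23*16 + 45*-8 = 8 = 8 ✓

Step 3: Write the general solution.
c = 16 + (45/1)t = 16 + 45t
d = -8 - (23/1)t = -8 - 23t
for any integer t.

c = 16 + 45t, d = -8 - 23t for integer t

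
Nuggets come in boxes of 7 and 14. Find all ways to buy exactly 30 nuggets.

We need non-negative integers (x, y) with 7x + 14y = 30.
For each x in 0..4, check if 30 - 7x is a non-negative multiple of 14.
No x yields an integer y ≥ 0.

No solution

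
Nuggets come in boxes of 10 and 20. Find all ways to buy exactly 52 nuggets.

We need non-negative integers (x, y) with 10x + 20y = 52.
For each x in 0..5, check if 52 - 10x is a non-negative multiple of 20.
No x yields an integer y ≥ 0.

No solution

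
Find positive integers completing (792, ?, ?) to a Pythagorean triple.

We need the other leg and hypotenuse such that 792² + x² = c².
Take x = 160, c = 808: 792² + 160² = 627264 + 25600 = 652864 = 808² ✓
Triple: (792, 160, 808)

(792, 160, 808)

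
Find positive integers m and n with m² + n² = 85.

We need to find integers m, n > 0 such that m² + n² = 85.
Trying m = 2: n² = 85 - 2² = 85 - 4 = 81
n = 9
Check: 2² + 9² = 4 + 81 = 85 ✓

85 = 2² + 9²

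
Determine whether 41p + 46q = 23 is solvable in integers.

Step 1: Compute gcd(41, 46).
gcd(41, 46) = 1

Step 2: Check divisibility.
Does 1 divide 23? 23 = 1 x 23, so yes.

By the theorem on linear Diophantine equations, 41p + 46q = 23 has integer solutions if and only if gcd(41, 46) divides 23. Since 1 | 23, solutions exist.

Yes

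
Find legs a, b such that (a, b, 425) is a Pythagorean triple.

We need a² + b² = 425² = 180625.
Trying: 87² + 416² = 7569 + 173056 = 180625 ✓

(87, 416, 425)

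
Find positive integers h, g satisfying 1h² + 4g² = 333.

Try small values of h and check whether (333 - 1h²)/4 is a perfect square.
h = 3: 1·3² = 9, so 4g² = 333 - 9 = 324, giving g² = 81, g = 9.
Check: 1·3² + 4·9² = 9 + 324 = 333 ✓

h = 3, g = 9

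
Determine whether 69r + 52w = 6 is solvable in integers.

Step 1: Compute gcd(69, 52).
gcd(69, 52) = 1

Step 2: Check divisibility.
Does 1 divide 6? 6 = 1 x 6, so yes.

By the theorem on linear Diophantine equations, 69r + 52w = 6 has integer solutions if and only if gcd(69, 52) divides 6. Since 1 | 6, solutions exist.

Yes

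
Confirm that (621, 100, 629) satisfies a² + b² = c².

Compute a² + b² = 621² + 100² = 385641 + 10000 = 395641
Compute c² = 629² = 395641
Since 395641 = 395641, confirmed.

Yes, it is a Pythagorean triple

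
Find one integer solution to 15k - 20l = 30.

Step 1: Check solvability.
gcd(15, 20) = 5
Since 5 divides 30, solutions exist.

Step 2: Apply extended Euclidean algorithm to find gcd.
We find integers such that 15*x0 + 20*y0 = 5

Step 3: Scale the particular solution.
Multiply by 30/5 = 6:
k = -6, l = -6

Step 4: Verify.
15*(-6) - 20*(-6) = 30 = 30 ✓

k = -6, l = -6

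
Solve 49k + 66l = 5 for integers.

Step 1: Check solvability.
gcd(49, 66) = 1
Since 1 divides 5, solutions exist.

Step 2: Apply extended Euclidean algorithm to find gcd.
We find integers such that 49*x0 + 66*y0 = 1

Step 3: Scale the particular solution.
Multiply by 5/1 = 5:
k = 155, l = -115

Step 4: Verify.
49*(155) + 66*(-115) = 5 = 5 ✓

k = 155, l = -115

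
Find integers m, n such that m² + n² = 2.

We need to find integers m, n > 0 such that m² + n² = 2.
Trying m = 1: n² = 2 - 1² = 2 - 1 = 1
n = 1
Check: 1² + 1² = 1 + 1 = 2 ✓

2 = 1² + 1²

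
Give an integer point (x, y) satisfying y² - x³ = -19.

Try small integer x values and check whether x³ - 19 is a perfect square.
x = 7: x³ - 19 = 7³ - 19 = 343 - 19 = 324
Is 324 a perfect square? 18² = 324 ✓
So (x, y) = (7, -18) is a solution.

x = 7, y = -18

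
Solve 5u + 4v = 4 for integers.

Step 1: Check solvability.
gcd(5, 4) = 1
Since 1 divides 4, solutions exist.

Step 2: Apply extended Euclidean algorithm to find gcd.
We find integers such that 5*x0 + 4*y0 = 1

Step 3: Scale the particular solution.
Multiply by 4/1 = 4:
u = 4, v = -4

Step 4: Verify.
5*(4) + 4*(-4) = 4 = 4 ✓

u = 4, v = -4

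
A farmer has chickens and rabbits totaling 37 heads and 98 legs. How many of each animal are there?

Let c = chickens, r = rabbits.
Heads: c + r = 37
Legs: 2c + 4r = 98
From the first equation, c = 37 - r. Substitute:
2(37 - r) + 4r = 98
74 + 2r = 98
r = (98 - 74)/2 = 12
c = 37 - 12 = 25

Chickens: 25, Rabbits: 12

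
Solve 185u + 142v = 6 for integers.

Step 1: Check solvability.
gcd(185, 142) = 1
Since 1 divides 6, solutions exist.

Step 2: Apply extended Euclidean algorithm to find gcd.
We find integers such that 185*x0 + 142*y0 = 1

Step 3: Scale the particular solution.
Multiply by 6/1 = 6:
u = -198, v = 258

Step 4: Verify.
185*(-198) + 142*(258) = 6 = 6 ✓

u = -198, v = 258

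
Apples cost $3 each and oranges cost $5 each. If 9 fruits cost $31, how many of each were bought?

Let a = apples, o = oranges.
a + o = 9
3a + 5o = 31
Substitute o = 9 - a:
3a + 5(9 - a) = 31
(3 - 5)a = 31 - 45
-2a = -14
a = 7, o = 9 - 7 = 2

Apples: 7, Oranges: 2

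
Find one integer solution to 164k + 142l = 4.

Step 1: Check solvability.
gcd(164, 142) = 2
Since 2 divides 4, solutions exist.

Step 2: Apply extended Euclidean algorithm to find gcd.
We find integers such that 164*x0 + 142*y0 = 2

Step 3: Scale the particular solution.
Multiply by 4/2 = 2:
k = 26, l = -30

Step 4: Verify.
164*(26) + 142*(-30) = 4 = 4 ✓

k = 26, l = -30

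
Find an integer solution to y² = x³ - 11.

Try small integer x values and check whether x³ - 11 is a perfect square.
x = 3: x³ - 11 = 3³ - 11 = 27 - 11 = 16
Is 16 a perfect square? 4² = 16 ✓
So (x, y) = (3, -4) is a solution.

x = 3, y = -4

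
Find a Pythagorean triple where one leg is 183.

We need the other leg and hypotenuse such that 183² + x² = c².
Take x = 1856, c = 1865: 183² + 1856² = 33489 + 3444736 = 3478225 = 1865² ✓
Triple: (183, 1856, 1865)

(183, 1856, 1865)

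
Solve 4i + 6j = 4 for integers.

Step 1: Check solvability.
gcd(4, 6) = 2
Since 2 divides 4, solutions exist.

Step 2: Apply extended Euclidean algorithm to find gcd.
We find integers such that 4*x0 + 6*y0 = 2

Step 3: Scale the particular solution.
Multiply by 4/2 = 2:
i = -2, j = 2

Step 4: Verify.
4*(-2) + 6*(2) = 4 = 4 ✓

i = -2, j = 2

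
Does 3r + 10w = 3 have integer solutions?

Step 1: Compute gcd(3, 10).
gcd(3, 10) = 1

Step 2: Check divisibility.
Does 1 divide 3? 3 = 1 x 3, so yes.

By the theorem on linear Diophantine equations, 3r + 10w = 3 has integer solutions if and only if gcd(3, 10) divides 3. Since 1 | 3, solutions exist.

Yes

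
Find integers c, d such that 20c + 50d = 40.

Step 1: Check solvability.
gcd(20, 50) = 10
Since 10 divides 40, solutions exist.

Step 2: Apply extended Euclidean algorithm to find gcd.
We find integers such that 20*x0 + 50*y0 = 10

Step 3: Scale the particular solution.
Multiply by 40/10 = 4:
c = -8, d = 4

Step 4: Verify.
20*(-8) + 50*(4) = 40 = 40 ✓

c = -8, d = 4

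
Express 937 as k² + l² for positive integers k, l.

We need to find integers k, l > 0 such that k² + l² = 937.
Trying k = 19: l² = 937 - 19² = 937 - 361 = 576
l = 24
Check: 19² + 24² = 361 + 576 = 937 ✓

937 = 19² + 24²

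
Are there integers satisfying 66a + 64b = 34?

Step 1: Compute gcd(66, 64).
gcd(66, 64) = 2

Step 2: Check divisibility.
Does 2 divide 34? 34 = 2 x 17, so yes.

By the theorem on linear Diophantine equations, 66a + 64b = 34 has integer solutions if and only if gcd(66, 64) divides 34. Since 2 | 34, solutions exist.

Yes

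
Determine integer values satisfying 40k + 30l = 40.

Step 1: Check solvability.
gcd(40, 30) = 10
Since 10 divides 40, solutions exist.

Step 2: Apply extended Euclidean algorithm to find gcd.
We find integers such that 40*x0 + 30*y0 = 10

Step 3: Scale the particular solution.
Multiply by 40/10 = 4:
k = 4, l = -4

Step 4: Verify.
40*(4) + 30*(-4) = 40 = 40 ✓

k = 4, l = -4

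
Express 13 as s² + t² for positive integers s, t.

We need to find integers s, t > 0 such that s² + t² = 13.
Trying s = 2: t² = 13 - 2² = 13 - 4 = 9
t = 3
Check: 2² + 3² = 4 + 9 = 13 ✓

13 = 2² + 3²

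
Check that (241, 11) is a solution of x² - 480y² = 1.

Compute x² = 241² = 58081
Compute 480y² = 480·11² = 480·121 = 58080
x² - 480y² = 58081 - 58080 = 1
Since this equals 1, (241, 11) is a solution.

Yes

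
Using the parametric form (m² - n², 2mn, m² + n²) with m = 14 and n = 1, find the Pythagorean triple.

a = m² - n² = 14² - 1² = 196 - 1 = 195
b = 2mn = 2·14·1 = 28
c = m² + n² = 196 + 1 = 197
Verify: 195² + 28² = 38025 + 784 = 38809 = 197² ✓

(195, 28, 197)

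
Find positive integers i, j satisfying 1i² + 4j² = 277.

Try small values of i and check whether (277 - 1i²)/4 is a perfect square.
i = 9: 1·9² = 81, so 4j² = 277 - 81 = 196, giving j² = 49, j = 7.
Check: 1·9² + 4·7² = 81 + 196 = 277 ✓

i = 9, j = 7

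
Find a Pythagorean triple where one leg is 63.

We need the other leg and hypotenuse such that 63² + x² = c².
Take x = 16, c = 65: 63² + 16² = 3969 + 256 = 4225 = 65² ✓
Triple: (63, 16, 65)

(63, 16, 65)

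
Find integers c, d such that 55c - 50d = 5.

Step 1: Check solvability.
gcd(55, 50) = 5
Since 5 divides 5, solutions exist.

Step 2: Apply extended Euclidean algorithm to find gcd.
We find integers such that 55*x0 + 50*y0 = 5

Step 3: Scale the particular solution.
Multiply by 5/5 = 1:
c = 1, d = 1

Step 4: Verify.
55*(1) - 50*(1) = 5 = 5 ✓

c = 1, d = 1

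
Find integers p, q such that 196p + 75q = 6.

Step 1: Check solvability.
gcd(196, 75) = 1
Since 1 divides 6, solutions exist.

Step 2: Apply extended Euclidean algorithm to find gcd.
We find integers such that 196*x0 + 75*y0 = 1

Step 3: Scale the particular solution.
Multiply by 6/1 = 6:
p = 186, q = -486

Step 4: Verify.
196*(186) + 75*(-486) = 6 = 6 ✓

p = 186, q = -486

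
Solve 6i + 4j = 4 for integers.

Step 1: Check solvability.
gcd(6, 4) = 2
Since 2 divides 4, solutions exist.

Step 2: Apply extended Euclidean algorithm to find gcd.
We find integers such that 6*x0 + 4*y0 = 2

Step 3: Scale the particular solution.
Multiply by 4/2 = 2:
i = 2, j = -2

Step 4: Verify.
6*(2) + 4*(-2) = 4 = 4 ✓

i = 2, j = -2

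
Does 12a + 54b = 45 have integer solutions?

Step 1: Compute gcd(12, 54).
gcd(12, 54) = 6

Step 2: Check divisibility.
Does 6 divide 45? 45 = 6 x 7 + 3, so no.

By the theorem on linear Diophantine equations, 12a + 54b = 45 has integer solutions if and only if gcd(12, 54) divides 45. Since 6 does not divide 45, no solutions exist.

No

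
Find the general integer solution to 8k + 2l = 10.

Step 1: Compute gcd(8, 2) = 2.
Since 2 divides 10, solutions exist.

Step 2: Find a particular solution using extended Euclidean algorithm.
We get k₀ = 0, l₀ = 5.
Check: 8*0 + 2*5 = 10 = 10 ✓

Step 3: Write the general solution.
k = 0 + (2/2)t = 0 + 1t
l = 5 - (8/2)t = 5 - 4t
for any integer t.

k = 0 + 1t, l = 5 - 4t for integer t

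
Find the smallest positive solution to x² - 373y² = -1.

We need x² = 373y² - 1. Try successive y:
y = 1: x² = 373·1² - 1 = 372, not a perfect square
y = 2: x² = 373·2² - 1 = 1491, not a perfect square
y = 3: x² = 373·3² - 1 = 3356, not a perfect square
...
y = 265: x² = 373·265² - 1 = 26193924 = 5118² ✓
Check: 5118² - 373·265² = 26193924 - 26193925 = -1 ✓

x = 5118, y = 265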